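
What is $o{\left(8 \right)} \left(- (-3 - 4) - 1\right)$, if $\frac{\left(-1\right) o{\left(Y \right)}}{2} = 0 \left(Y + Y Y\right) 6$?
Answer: $0$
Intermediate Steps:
$o{\left(Y \right)} = 0$ ($o{\left(Y \right)} = - 2 \cdot 0 \left(Y + Y Y\right) 6 = - 2 \cdot 0 \left(Y + Y^{2}\right) 6 = - 2 \cdot 0 \cdot 6 = \left(-2\right) 0 = 0$)
$o{\left(8 \right)} \left(- (-3 - 4) - 1\right) = 0 \left(- (-3 - 4) - 1\right) = 0 \left(\left(-1\right) \left(-7\right) - 1\right) = 0 \left(7 - 1\right) = 0 \cdot 6 = 0$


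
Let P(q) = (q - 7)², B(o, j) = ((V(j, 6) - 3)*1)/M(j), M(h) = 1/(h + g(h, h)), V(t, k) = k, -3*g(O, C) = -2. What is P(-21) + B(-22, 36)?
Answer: 894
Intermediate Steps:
g(O, C) = ⅔ (g(O, C) = -⅓*(-2) = ⅔)
M(h) = 1/(⅔ + h) (M(h) = 1/(h + ⅔) = 1/(⅔ + h))
B(o, j) = 2 + 3*j (B(o, j) = ((6 - 3)*1)/((3/(2 + 3*j))) = (3*1)*(⅔ + j) = 3*(⅔ + j) = 2 + 3*j)
P(q) = (-7 + q)²
P(-21) + B(-22, 36) = (-7 - 21)² + (2 + 3*36) = (-28)² + (2 + 108) = 784 + 110 = 894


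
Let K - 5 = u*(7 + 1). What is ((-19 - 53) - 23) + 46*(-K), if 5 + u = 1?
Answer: 1147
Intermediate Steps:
u = -4 (u = -5 + 1 = -4)
K = -27 (K = 5 - 4*(7 + 1) = 5 - 4*8 = 5 - 32 = -27)
((-19 - 53) - 23) + 46*(-K) = ((-19 - 53) - 23) + 46*(-1*(-27)) = (-72 - 23) + 46*27 = -95 + 1242 = 1147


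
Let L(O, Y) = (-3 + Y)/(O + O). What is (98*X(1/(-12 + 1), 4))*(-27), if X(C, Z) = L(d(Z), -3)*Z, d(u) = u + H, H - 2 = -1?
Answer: 31752/5 ≈ 6350.4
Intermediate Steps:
H = 1 (H = 2 - 1 = 1)
d(u) = 1 + u (d(u) = u + 1 = 1 + u)
L(O, Y) = (-3 + Y)/(2*O) (L(O, Y) = (-3 + Y)/((2*O)) = (-3 + Y)*(1/(2*O)) = (-3 + Y)/(2*O))
X(C, Z) = -3*Z/(1 + Z) (X(C, Z) = ((-3 - 3)/(2*(1 + Z)))*Z = ((½)*(-6)/(1 + Z))*Z = (-3/(1 + Z))*Z = -3*Z/(1 + Z))
(98*X(1/(-12 + 1), 4))*(-27) = (98*(-3*4/(1 + 4)))*(-27) = (98*(-3*4/5))*(-27) = (98*(-3*4*⅕))*(-27) = (98*(-12/5))*(-27) = -1176/5*(-27) = 31752/5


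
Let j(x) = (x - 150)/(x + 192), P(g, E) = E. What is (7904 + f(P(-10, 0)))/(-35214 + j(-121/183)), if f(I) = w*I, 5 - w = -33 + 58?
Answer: -276758560/1233045781 ≈ -0.22445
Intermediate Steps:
w = -20 (w = 5 - (-33 + 58) = 5 - 1*25 = 5 - 25 = -20)
j(x) = (-150 + x)/(192 + x)
f(I) = -20*I
(7904 + f(P(-10, 0)))/(-35214 + j(-121/183)) = (7904 - 20*0)/(-35214 + (-150 - 121/183)/(192 - 121/183)) = (7904 + 0)/(-35214 + (-150 - 121*1/183)/(192 - 121*1/183)) = 7904/(-35214 + (-150 - 121/183)/(192 - 121/183)) = 7904/(-35214 - 27571/183/(35015/183)) = 7904/(-35214 + (183/35015)*(-27571/183)) = 7904/(-35214 - 27571/35015) = 7904/(-1233045781/35015) = 7904*(-35015/1233045781) = -276758560/1233045781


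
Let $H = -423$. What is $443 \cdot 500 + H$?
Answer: $221077$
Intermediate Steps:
$443 \cdot 500 + H = 443 \cdot 500 - 423 = 221500 - 423 = 221077$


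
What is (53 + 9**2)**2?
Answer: 17956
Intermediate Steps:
(53 + 9**2)**2 = (53 + 81)**2 = 134**2 = 17956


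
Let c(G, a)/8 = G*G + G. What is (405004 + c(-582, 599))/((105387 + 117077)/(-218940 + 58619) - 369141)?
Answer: -99724150988/11836255345 ≈ -8.4253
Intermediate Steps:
c(G, a) = 8*G + 8*G² (c(G, a) = 8*(G*G + G) = 8*(G² + G) = 8*(G + G²) = 8*G + 8*G²)
(405004 + c(-582, 599))/((105387 + 117077)/(-218940 + 58619) - 369141) = (405004 + 8*(-582)*(1 - 582))/((105387 + 117077)/(-218940 + 58619) - 369141) = (405004 + 8*(-582)*(-581))/(222464/(-160321) - 369141) = (405004 + 2705136)/(222464*(-1/160321) - 369141) = 3110140/(-222464/160321 - 369141) = 3110140/(-59181276725/160321) = 3110140*(-160321/59181276725) = -99724150988/11836255345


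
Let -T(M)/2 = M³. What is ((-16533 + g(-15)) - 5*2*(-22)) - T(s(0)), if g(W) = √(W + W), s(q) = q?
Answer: -16313 + I*√30 ≈ -16313.0 + 5.4772*I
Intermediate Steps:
g(W) = √2*√W (g(W) = √(2*W) = √2*√W)
T(M) = -2*M³
((-16533 + g(-15)) - 5*2*(-22)) - T(s(0)) = ((-16533 + √2*√(-15)) - 5*2*(-22)) - (-2)*0³ = ((-16533 + √2*(I*√15)) - 10*(-22)) - (-2)*0 = ((-16533 + I*√30) + 220) - 1*0 = (-16313 + I*√30) + 0 = -16313 + I*√30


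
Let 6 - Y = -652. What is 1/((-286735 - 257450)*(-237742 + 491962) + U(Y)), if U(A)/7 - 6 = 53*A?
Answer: -1/138342466540 ≈ -7.2284e-12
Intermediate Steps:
Y = 658 (Y = 6 - 1*(-652) = 6 + 652 = 658)
U(A) = 42 + 371*A (U(A) = 42 + 7*(53*A) = 42 + 371*A)
1/((-286735 - 257450)*(-237742 + 491962) + U(Y)) = 1/((-286735 - 257450)*(-237742 + 491962) + (42 + 371*658)) = 1/(-544185*254220 + (42 + 244118)) = 1/(-138342710700 + 244160) = 1/(-138342466540) = -1/138342466540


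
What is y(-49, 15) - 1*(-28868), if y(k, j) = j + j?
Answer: 28898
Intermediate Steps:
y(k, j) = 2*j
y(-49, 15) - 1*(-28868) = 2*15 - 1*(-28868) = 30 + 28868 = 28898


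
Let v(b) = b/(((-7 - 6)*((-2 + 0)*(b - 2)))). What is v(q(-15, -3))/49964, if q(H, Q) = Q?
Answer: 3/6495320 ≈ 4.6187e-7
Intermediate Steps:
v(b) = b/(-52 + 26*b) (v(b) = b/((-(-26)*(-2 + b))) = b/((-13*(4 - 2*b))) = b/(-52 + 26*b))
v(q(-15, -3))/49964 = ((1/26)*(-3)/(-2 - 3))/49964 = ((1/26)*(-3)/(-5))*(1/49964) = ((1/26)*(-3)*(-⅕))*(1/49964) = (3/130)*(1/49964) = 3/6495320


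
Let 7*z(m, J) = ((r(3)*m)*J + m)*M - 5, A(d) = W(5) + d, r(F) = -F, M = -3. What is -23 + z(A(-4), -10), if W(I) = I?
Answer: -37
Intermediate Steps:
A(d) = 5 + d
z(m, J) = -5/7 - 3*m/7 + 9*J*m/7 (z(m, J) = ((((-1*3)*m)*J + m)*(-3) - 5)/7 = (((-3*m)*J + m)*(-3) - 5)/7 = ((-3*J*m + m)*(-3) - 5)/7 = ((m - 3*J*m)*(-3) - 5)/7 = ((-3*m + 9*J*m) - 5)/7 = (-5 - 3*m + 9*J*m)/7 = -5/7 - 3*m/7 + 9*J*m/7)
-23 + z(A(-4), -10) = -23 + (-5/7 - 3*(5 - 4)/7 + (9/7)*(-10)*(5 - 4)) = -23 + (-5/7 - 3/7*1 + (9/7)*(-10)*1) = -23 + (-5/7 - 3/7 - 90/7) = -23 - 14 = -37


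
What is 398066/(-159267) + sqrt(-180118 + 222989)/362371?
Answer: -398066/159267 + sqrt(42871)/362371 ≈ -2.4988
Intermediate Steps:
398066/(-159267) + sqrt(-180118 + 222989)/362371 = 398066*(-1/159267) + sqrt(42871)*(1/362371) = -398066/159267 + sqrt(42871)/362371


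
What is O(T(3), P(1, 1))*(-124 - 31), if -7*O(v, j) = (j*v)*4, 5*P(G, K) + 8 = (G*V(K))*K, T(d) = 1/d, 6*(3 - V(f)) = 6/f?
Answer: -248/7 ≈ -35.429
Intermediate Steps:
V(f) = 3 - 1/f
P(G, K) = -8/5 + G*K*(3 - 1/K)/5 (P(G, K) = -8/5 + ((G*(3 - 1/K))*K)/5 = -8/5 + (G*K*(3 - 1/K))/5 = -8/5 + G*K*(3 - 1/K)/5)
O(v, j) = -4*j*v/7 (O(v, j) = -j*v*4/7 = -4*j*v/7)
O(T(3), P(1, 1))*(-124 - 31) = (-4/7*(-8/5 + (⅕)*1*(-1 + 3*1))/3)*(-124 - 31) = -4/7*(-8/5 + (⅕)*1*(-1 + 3))*⅓*(-155) = -4/7*(-8/5 + (⅕)*1*2)*⅓*(-155) = -4/7*(-8/5 + ⅖)*⅓*(-155) = -4/7*(-6/5)*⅓*(-155) = (8/35)*(-155) = -248/7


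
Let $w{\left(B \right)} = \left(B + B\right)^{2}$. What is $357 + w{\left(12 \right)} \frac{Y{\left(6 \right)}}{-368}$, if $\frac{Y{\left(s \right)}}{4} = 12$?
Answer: $\frac{6483}{23} \approx 281.87$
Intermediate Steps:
$w{\left(B \right)} = 4 B^{2}$ ($w{\left(B \right)} = \left(2 B\right)^{2} = 4 B^{2}$)
$Y{\left(s \right)} = 48$ ($Y{\left(s \right)} = 4 \cdot 12 = 48$)
$357 + w{\left(12 \right)} \frac{Y{\left(6 \right)}}{-368} = 357 + 4 \cdot 12^{2} \frac{48}{-368} = 357 + 4 \cdot 144 \cdot 48 \left(- \frac{1}{368}\right) = 357 + 576 \left(- \frac{3}{23}\right) = 357 - \frac{1728}{23} = \frac{6483}{23}$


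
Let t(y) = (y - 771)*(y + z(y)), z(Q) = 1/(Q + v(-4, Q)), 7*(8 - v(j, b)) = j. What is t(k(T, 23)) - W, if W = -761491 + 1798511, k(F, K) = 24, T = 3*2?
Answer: -80177791/76 ≈ -1.0550e+6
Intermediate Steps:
T = 6
v(j, b) = 8 - j/7
z(Q) = 1/(60/7 + Q) (z(Q) = 1/(Q + (8 - 1/7*(-4))) = 1/(Q + (8 + 4/7)) = 1/(Q + 60/7) = 1/(60/7 + Q))
t(y) = (-771 + y)*(y + 7/(60 + 7*y)) (t(y) = (y - 771)*(y + 7/(60 + 7*y)) = (-771 + y)*(y + 7/(60 + 7*y)))
W = 1037020
t(k(T, 23)) - W = (-5397 + 7*24 + 24*(-771 + 24)*(60 + 7*24))/(60 + 7*24) - 1*1037020 = (-5397 + 168 + 24*(-747)*(60 + 168))/(60 + 168) - 1037020 = (-5397 + 168 + 24*(-747)*228)/228 - 1037020 = (-5397 + 168 - 4087584)/228 - 1037020 = (1/228)*(-4092813) - 1037020 = -1364271/76 - 1037020 = -80177791/76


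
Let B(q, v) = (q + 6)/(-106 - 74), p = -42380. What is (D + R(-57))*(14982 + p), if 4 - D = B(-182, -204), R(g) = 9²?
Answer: -103591838/45 ≈ -2.3020e+6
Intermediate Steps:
R(g) = 81
B(q, v) = -1/30 - q/180 (B(q, v) = (6 + q)/(-180) = (6 + q)*(-1/180) = -1/30 - q/180)
D = 136/45 (D = 4 - (-1/30 - 1/180*(-182)) = 4 - (-1/30 + 91/90) = 4 - 1*44/45 = 4 - 44/45 = 136/45 ≈ 3.0222)
(D + R(-57))*(14982 + p) = (136/45 + 81)*(14982 - 42380) = (3781/45)*(-27398) = -103591838/45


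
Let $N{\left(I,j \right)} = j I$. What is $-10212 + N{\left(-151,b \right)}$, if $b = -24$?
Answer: $-6588$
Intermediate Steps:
$N{\left(I,j \right)} = I j$
$-10212 + N{\left(-151,b \right)} = -10212 - -3624 = -10212 + 3624 = -6588$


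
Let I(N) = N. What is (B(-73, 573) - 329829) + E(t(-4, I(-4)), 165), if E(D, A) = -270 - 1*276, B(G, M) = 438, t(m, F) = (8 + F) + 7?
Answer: -329937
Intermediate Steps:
t(m, F) = 15 + F
E(D, A) = -546 (E(D, A) = -270 - 276 = -546)
(B(-73, 573) - 329829) + E(t(-4, I(-4)), 165) = (438 - 329829) - 546 = -329391 - 546 = -329937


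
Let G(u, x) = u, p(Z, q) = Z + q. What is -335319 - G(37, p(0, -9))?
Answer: -335356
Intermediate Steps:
-335319 - G(37, p(0, -9)) = -335319 - 1*37 = -335319 - 37 = -335356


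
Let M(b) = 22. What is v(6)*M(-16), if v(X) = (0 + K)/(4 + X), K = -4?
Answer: -44/5 ≈ -8.8000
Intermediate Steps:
v(X) = -4/(4 + X) (v(X) = (0 - 4)/(4 + X) = -4/(4 + X))
v(6)*M(-16) = -4/(4 + 6)*22 = -4/10*22 = -4*1/10*22 = -2/5*22 = -44/5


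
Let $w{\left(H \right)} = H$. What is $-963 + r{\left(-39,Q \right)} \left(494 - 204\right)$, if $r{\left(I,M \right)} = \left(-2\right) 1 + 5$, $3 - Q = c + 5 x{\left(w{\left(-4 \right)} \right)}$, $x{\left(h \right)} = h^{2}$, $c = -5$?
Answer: $-93$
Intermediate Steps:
$Q = -72$ ($Q = 3 - \left(-5 + 5 \left(-4\right)^{2}\right) = 3 - \left(-5 + 5 \cdot 16\right) = 3 - \left(-5 + 80\right) = 3 - 75 = -72$)
$r{\left(I,M \right)} = 3$ ($r{\left(I,M \right)} = -2 + 5 = 3$)
$-963 + r{\left(-39,Q \right)} \left(494 - 204\right) = -963 + 3 \left(494 - 204\right) = -963 + 3 \cdot 290 = -963 + 870 = -93$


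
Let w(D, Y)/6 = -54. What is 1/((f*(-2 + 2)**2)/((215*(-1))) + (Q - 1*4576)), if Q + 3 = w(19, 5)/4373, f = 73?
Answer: -4373/20024291 ≈ -0.00021838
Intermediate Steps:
w(D, Y) = -324 (w(D, Y) = 6*(-54) = -324)
Q = -13443/4373 (Q = -3 - 324/4373 = -13443/4373 ≈ -3.0741)
1/((f*(-2 + 2)**2)/((215*(-1))) + (Q - 1*4576)) = 1/((73*(-2 + 2)**2)/((215*(-1))) + (-13443/4373 - 1*4576)) = 1/((73*0**2)/(-215) + (-13443/4373 - 4576)) = 1/((73*0)*(-1/215) - 20024291/4373) = 1/(0*(-1/215) - 20024291/4373) = 1/(0 - 20024291/4373) = 1/(-20024291/4373) = -4373/20024291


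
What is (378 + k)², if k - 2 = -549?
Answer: 28561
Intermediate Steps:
k = -547 (k = 2 - 549 = -547)
(378 + k)² = (378 - 547)² = (-169)² = 28561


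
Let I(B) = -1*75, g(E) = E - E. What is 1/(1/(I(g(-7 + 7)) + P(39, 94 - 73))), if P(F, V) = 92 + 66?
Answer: 83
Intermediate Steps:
g(E) = 0
I(B) = -75
P(F, V) = 158
1/(1/(I(g(-7 + 7)) + P(39, 94 - 73))) = 1/(1/(-75 + 158)) = 1/(1/83) = 83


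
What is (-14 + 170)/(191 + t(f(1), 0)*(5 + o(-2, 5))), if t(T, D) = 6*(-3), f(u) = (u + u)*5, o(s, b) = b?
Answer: 156/11 ≈ 14.182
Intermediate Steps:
f(u) = 10*u (f(u) = (2*u)*5 = 10*u)
t(T, D) = -18
(-14 + 170)/(191 + t(f(1), 0)*(5 + o(-2, 5))) = (-14 + 170)/(191 - 18*(5 + 5)) = 156/(191 - 18*10) = 156/(191 - 180) = 156/11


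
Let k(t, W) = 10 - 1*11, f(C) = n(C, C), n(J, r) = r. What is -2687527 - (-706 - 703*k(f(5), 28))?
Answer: -2687524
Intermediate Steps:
f(C) = C
k(t, W) = -1 (k(t, W) = 10 - 11 = -1)
-2687527 - (-706 - 703*k(f(5), 28)) = -2687527 - (-706 - 703*(-1)) = -2687527 - (-706 + 703) = -2687527 - 1*(-3) = -2687527 + 3 = -2687524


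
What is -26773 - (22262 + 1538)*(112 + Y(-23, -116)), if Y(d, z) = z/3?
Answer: -5316319/3 ≈ -1.7721e+6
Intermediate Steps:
Y(d, z) = z/3 (Y(d, z) = z*(⅓) = z/3)
-26773 - (22262 + 1538)*(112 + Y(-23, -116)) = -26773 - (22262 + 1538)*(112 + (⅓)*(-116)) = -26773 - 23800*(112 - 116/3) = -26773 - 23800*220/3 = -26773 - 1*5236000/3 = -26773 - 5236000/3 = -5316319/3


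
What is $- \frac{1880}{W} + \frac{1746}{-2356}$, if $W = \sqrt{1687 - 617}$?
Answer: $- \frac{873}{1178} - \frac{188 \sqrt{1070}}{107} \approx -58.214$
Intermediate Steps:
$W = \sqrt{1070} \approx 32.711$
$- \frac{1880}{W} + \frac{1746}{-2356} = - \frac{1880}{\sqrt{1070}} + \frac{1746}{-2356} = - 1880 \frac{\sqrt{1070}}{1070} + 1746 \left(- \frac{1}{2356}\right) = - \frac{188 \sqrt{1070}}{107} - \frac{873}{1178} = - \frac{873}{1178} - \frac{188 \sqrt{1070}}{107}$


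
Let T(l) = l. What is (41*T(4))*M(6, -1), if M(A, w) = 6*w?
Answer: -984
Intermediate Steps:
(41*T(4))*M(6, -1) = (41*4)*(6*(-1)) = 164*(-6) = -984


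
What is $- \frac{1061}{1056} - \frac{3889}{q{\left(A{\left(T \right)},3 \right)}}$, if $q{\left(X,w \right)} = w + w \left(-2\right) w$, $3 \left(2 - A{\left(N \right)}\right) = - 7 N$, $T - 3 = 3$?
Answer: $\frac{454541}{1760} \approx 258.26$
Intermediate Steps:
$T = 6$ ($T = 3 + 3 = 6$)
$A{\left(N \right)} = 2 + \frac{7 N}{3}$ ($A{\left(N \right)} = 2 - \frac{\left(-7\right) N}{3} = 2 + \frac{7 N}{3}$)
$q{\left(X,w \right)} = w - 2 w^{2}$ ($q{\left(X,w \right)} = w + - 2 w w = w - 2 w^{2}$)
$- \frac{1061}{1056} - \frac{3889}{q{\left(A{\left(T \right)},3 \right)}} = - \frac{1061}{1056} - \frac{3889}{3 \left(1 - 6\right)} = \left(-1061\right) \frac{1}{1056} - \frac{3889}{3 \left(1 - 6\right)} = - \frac{1061}{1056} - \frac{3889}{3 \left(-5\right)} = - \frac{1061}{1056} - \frac{3889}{-15} = - \frac{1061}{1056} - - \frac{3889}{15} = - \frac{1061}{1056} + \frac{3889}{15} = \frac{454541}{1760}$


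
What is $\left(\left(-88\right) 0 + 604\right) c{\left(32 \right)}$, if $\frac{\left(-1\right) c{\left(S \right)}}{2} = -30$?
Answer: $36240$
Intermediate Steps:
$c{\left(S \right)} = 60$ ($c{\left(S \right)} = \left(-2\right) \left(-30\right) = 60$)
$\left(\left(-88\right) 0 + 604\right) c{\left(32 \right)} = \left(\left(-88\right) 0 + 604\right) 60 = \left(0 + 604\right) 60 = 604 \cdot 60 = 36240$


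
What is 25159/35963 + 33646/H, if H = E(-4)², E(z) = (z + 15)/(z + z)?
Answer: 77443754511/4351523 ≈ 17797.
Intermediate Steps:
E(z) = (15 + z)/(2*z) (E(z) = (15 + z)/((2*z)) = (15 + z)*(1/(2*z)) = (15 + z)/(2*z))
H = 121/64 (H = ((½)*(15 - 4)/(-4))² = ((½)*(-¼)*11)² = (-11/8)² = 121/64 ≈ 1.8906)
25159/35963 + 33646/H = 25159/35963 + 33646/(121/64) = 25159*(1/35963) + 33646*(64/121) = 25159/35963 + 2153344/121 = 77443754511/4351523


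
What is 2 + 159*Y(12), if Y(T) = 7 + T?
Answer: 3023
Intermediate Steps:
2 + 159*Y(12) = 2 + 159*(7 + 12) = 2 + 159*19 = 2 + 3021 = 3023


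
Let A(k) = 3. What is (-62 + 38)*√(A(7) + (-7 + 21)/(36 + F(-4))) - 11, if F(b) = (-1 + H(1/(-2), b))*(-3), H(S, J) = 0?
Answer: -11 - 8*√5109/13 ≈ -54.986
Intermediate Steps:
F(b) = 3 (F(b) = (-1 + 0)*(-3) = -1*(-3) = 3)
(-62 + 38)*√(A(7) + (-7 + 21)/(36 + F(-4))) - 11 = (-62 + 38)*√(3 + (-7 + 21)/(36 + 3)) - 11 = -24*√(3 + 14/39) - 11 = -8*√5109/13 - 11 = -11 - 8*√5109/13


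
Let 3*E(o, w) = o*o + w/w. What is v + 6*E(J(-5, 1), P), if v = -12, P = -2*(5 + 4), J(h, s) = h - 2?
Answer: 88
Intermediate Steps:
J(h, s) = -2 + h
P = -18 (P = -2*9 = -18)
E(o, w) = ⅓ + o²/3 (E(o, w) = (o*o + w/w)/3 = (o² + 1)/3 = (1 + o²)/3 = ⅓ + o²/3)
v + 6*E(J(-5, 1), P) = -12 + 6*(⅓ + (-2 - 5)²/3) = -12 + 6*(⅓ + (⅓)*(-7)²) = -12 + 6*(⅓ + (⅓)*49) = -12 + 6*(⅓ + 49/3) = -12 + 6*(50/3) = -12 + 100 = 88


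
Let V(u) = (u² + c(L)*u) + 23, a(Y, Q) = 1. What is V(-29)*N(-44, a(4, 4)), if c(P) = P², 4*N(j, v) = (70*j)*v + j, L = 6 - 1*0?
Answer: 140580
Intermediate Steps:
L = 6 (L = 6 + 0 = 6)
N(j, v) = j/4 + 35*j*v/2 (N(j, v) = ((70*j)*v + j)/4 = (70*j*v + j)/4 = (j + 70*j*v)/4 = j/4 + 35*j*v/2)
V(u) = 23 + u² + 36*u (V(u) = (u² + 6²*u) + 23 = (u² + 36*u) + 23 = 23 + u² + 36*u)
V(-29)*N(-44, a(4, 4)) = (23 + (-29)² + 36*(-29))*((¼)*(-44)*(1 + 70*1)) = (23 + 841 - 1044)*((¼)*(-44)*(1 + 70)) = -45*(-44)*71 = -180*(-781) = 140580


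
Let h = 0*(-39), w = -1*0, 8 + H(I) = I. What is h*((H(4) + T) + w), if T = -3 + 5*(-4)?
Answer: 0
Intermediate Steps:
H(I) = -8 + I
T = -23 (T = -3 - 20 = -23)
w = 0
h = 0
h*((H(4) + T) + w) = 0*(((-8 + 4) - 23) + 0) = 0*((-4 - 23) + 0) = 0*(-27 + 0) = 0*(-27) = 0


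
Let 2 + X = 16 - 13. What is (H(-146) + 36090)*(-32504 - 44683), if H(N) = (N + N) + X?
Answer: -2763217413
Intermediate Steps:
X = 1 (X = -2 + (16 - 13) = -2 + 3 = 1)
H(N) = 1 + 2*N (H(N) = (N + N) + 1 = 2*N + 1 = 1 + 2*N)
(H(-146) + 36090)*(-32504 - 44683) = ((1 + 2*(-146)) + 36090)*(-32504 - 44683) = ((1 - 292) + 36090)*(-77187) = (-291 + 36090)*(-77187) = 35799*(-77187) = -2763217413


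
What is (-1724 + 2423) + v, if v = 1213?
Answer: 1912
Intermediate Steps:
(-1724 + 2423) + v = (-1724 + 2423) + 1213 = 699 + 1213 = 1912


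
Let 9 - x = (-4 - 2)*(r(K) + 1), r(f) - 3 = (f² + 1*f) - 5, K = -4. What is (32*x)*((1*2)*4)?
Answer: 19200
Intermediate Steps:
r(f) = -2 + f + f² (r(f) = 3 + ((f² + 1*f) - 5) = 3 + ((f² + f) - 5) = 3 + ((f + f²) - 5) = 3 + (-5 + f + f²) = -2 + f + f²)
x = 75 (x = 9 - (-4 - 2)*((-2 - 4 + (-4)²) + 1) = 9 - (-6)*((-2 - 4 + 16) + 1) = 9 - (-6)*(10 + 1) = 9 - (-6)*11 = 9 - 1*(-66) = 9 + 66 = 75)
(32*x)*((1*2)*4) = (32*75)*((1*2)*4) = 2400*(2*4) = 2400*8 = 19200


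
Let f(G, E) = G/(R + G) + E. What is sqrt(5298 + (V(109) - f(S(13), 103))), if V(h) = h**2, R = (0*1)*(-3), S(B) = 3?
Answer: 5*sqrt(683) ≈ 130.67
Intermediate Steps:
R = 0 (R = 0*(-3) = 0)
f(G, E) = 1 + E (f(G, E) = G/(0 + G) + E = G/G + E = 1 + E)
sqrt(5298 + (V(109) - f(S(13), 103))) = sqrt(5298 + (109**2 - (1 + 103))) = sqrt(5298 + (11881 - 1*104)) = sqrt(5298 + (11881 - 104)) = sqrt(5298 + 11777) = sqrt(17075) = 5*sqrt(683)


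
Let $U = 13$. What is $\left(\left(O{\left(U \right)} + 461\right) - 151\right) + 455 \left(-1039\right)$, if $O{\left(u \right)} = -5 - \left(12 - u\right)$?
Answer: $-472439$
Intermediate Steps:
$O{\left(u \right)} = -17 + u$ ($O{\left(u \right)} = -5 + \left(-12 + u\right) = -17 + u$)
$\left(\left(O{\left(U \right)} + 461\right) - 151\right) + 455 \left(-1039\right) = \left(\left(\left(-17 + 13\right) + 461\right) - 151\right) + 455 \left(-1039\right) = \left(\left(-4 + 461\right) - 151\right) - 472745 = \left(457 - 151\right) - 472745 = 306 - 472745 = -472439$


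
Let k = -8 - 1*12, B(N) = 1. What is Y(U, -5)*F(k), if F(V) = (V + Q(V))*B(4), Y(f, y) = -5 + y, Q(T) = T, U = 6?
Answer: 400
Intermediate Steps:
k = -20 (k = -8 - 12 = -20)
F(V) = 2*V (F(V) = (V + V)*1 = (2*V)*1 = 2*V)
Y(U, -5)*F(k) = (-5 - 5)*(2*(-20)) = -10*(-40) = 400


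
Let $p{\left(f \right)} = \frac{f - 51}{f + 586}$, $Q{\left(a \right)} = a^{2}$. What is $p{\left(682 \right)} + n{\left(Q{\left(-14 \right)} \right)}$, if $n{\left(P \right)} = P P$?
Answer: $\frac{48712119}{1268} \approx 38417.0$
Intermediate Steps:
$n{\left(P \right)} = P^{2}$
$p{\left(f \right)} = \frac{-51 + f}{586 + f}$
$p{\left(682 \right)} + n{\left(Q{\left(-14 \right)} \right)} = \frac{-51 + 682}{586 + 682} + \left(\left(-14\right)^{2}\right)^{2} = \frac{1}{1268} \cdot 631 + 196^{2} = \frac{1}{1268} \cdot 631 + 38416 = \frac{631}{1268} + 38416 = \frac{48712119}{1268}$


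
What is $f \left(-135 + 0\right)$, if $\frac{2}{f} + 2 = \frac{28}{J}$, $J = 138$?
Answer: $\frac{9315}{62} \approx 150.24$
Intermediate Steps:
$f = - \frac{69}{62}$ ($f = \frac{2}{-2 + \frac{28}{138}} = \frac{2}{-2 + 28 \cdot \frac{1}{138}} = \frac{2}{-2 + \frac{14}{69}} = \frac{2}{- \frac{124}{69}} = 2 \left(- \frac{69}{124}\right) = - \frac{69}{62} \approx -1.1129$)
$f \left(-135 + 0\right) = - \frac{69 \left(-135 + 0\right)}{62} = \left(- \frac{69}{62}\right) \left(-135\right) = \frac{9315}{62}$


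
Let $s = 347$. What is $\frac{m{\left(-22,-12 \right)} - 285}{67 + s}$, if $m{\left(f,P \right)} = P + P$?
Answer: $- \frac{103}{138} \approx -0.74638$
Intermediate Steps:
$m{\left(f,P \right)} = 2 P$
$\frac{m{\left(-22,-12 \right)} - 285}{67 + s} = \frac{2 \left(-12\right) - 285}{67 + 347} = \frac{-24 - 285}{414} = \left(-309\right) \frac{1}{414} = - \frac{103}{138}$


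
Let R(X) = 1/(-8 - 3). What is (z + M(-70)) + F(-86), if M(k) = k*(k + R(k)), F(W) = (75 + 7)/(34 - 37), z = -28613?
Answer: -783221/33 ≈ -23734.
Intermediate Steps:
F(W) = -82/3 (F(W) = 82/(-3) = 82*(-⅓) = -82/3)
R(X) = -1/11 (R(X) = 1/(-11) = -1/11)
M(k) = k*(-1/11 + k) (M(k) = k*(k - 1/11) = k*(-1/11 + k))
(z + M(-70)) + F(-86) = (-28613 - 70*(-1/11 - 70)) - 82/3 = (-28613 - 70*(-771/11)) - 82/3 = (-28613 + 53970/11) - 82/3 = -260773/11 - 82/3 = -783221/33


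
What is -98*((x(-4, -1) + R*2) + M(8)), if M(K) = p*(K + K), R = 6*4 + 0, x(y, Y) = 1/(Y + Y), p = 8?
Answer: -17199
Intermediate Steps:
x(y, Y) = 1/(2*Y)
R = 24 (R = 24 + 0 = 24)
M(K) = 16*K (M(K) = 8*(K + K) = 8*(2*K) = 16*K)
-98*((x(-4, -1) + R*2) + M(8)) = -98*(((½)/(-1) + 24*2) + 16*8) = -98*(((½)*(-1) + 48) + 128) = -98*((-½ + 48) + 128) = -98*(95/2 + 128) = -98*351/2 = -17199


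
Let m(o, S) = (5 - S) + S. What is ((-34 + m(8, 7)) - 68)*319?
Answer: -30943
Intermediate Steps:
m(o, S) = 5
((-34 + m(8, 7)) - 68)*319 = ((-34 + 5) - 68)*319 = (-29 - 68)*319 = -97*319 = -30943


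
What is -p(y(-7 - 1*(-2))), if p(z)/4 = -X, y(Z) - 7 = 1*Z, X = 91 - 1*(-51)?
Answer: 568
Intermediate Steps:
X = 142 (X = 91 + 51 = 142)
y(Z) = 7 + Z (y(Z) = 7 + 1*Z = 7 + Z)
p(z) = -568 (p(z) = 4*(-1*142) = 4*(-142) = -568)
-p(y(-7 - 1*(-2))) = -1*(-568) = 568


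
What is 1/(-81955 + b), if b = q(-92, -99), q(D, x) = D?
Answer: -1/82047 ≈ -1.2188e-5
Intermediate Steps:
b = -92
1/(-81955 + b) = 1/(-81955 - 92) = 1/(-82047) = -1/82047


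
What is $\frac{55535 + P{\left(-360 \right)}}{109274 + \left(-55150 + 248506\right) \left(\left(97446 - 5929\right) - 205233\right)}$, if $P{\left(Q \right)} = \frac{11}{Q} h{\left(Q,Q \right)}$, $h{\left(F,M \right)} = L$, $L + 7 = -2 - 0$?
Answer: $- \frac{2221411}{879502464880} \approx -2.5258 \cdot 10^{-6}$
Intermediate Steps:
$L = -9$ ($L = -7 - 2 = -9$)
$h{\left(F,M \right)} = -9$
$P{\left(Q \right)} = - \frac{99}{Q}$ ($P{\left(Q \right)} = \frac{11}{Q} \left(-9\right) = - \frac{99}{Q}$)
$\frac{55535 + P{\left(-360 \right)}}{109274 + \left(-55150 + 248506\right) \left(\left(97446 - 5929\right) - 205233\right)} = \frac{55535 - \frac{99}{-360}}{109274 + \left(-55150 + 248506\right) \left(\left(97446 - 5929\right) - 205233\right)} = \frac{55535 - - \frac{11}{40}}{109274 + 193356 \left(\left(97446 - 5929\right) - 205233\right)} = \frac{55535 + \frac{11}{40}}{109274 + 193356 \left(91517 - 205233\right)} = \frac{2221411}{40 \left(109274 + 193356 \left(-113716\right)\right)} = \frac{2221411}{40 \left(109274 - 21987670896\right)} = \frac{2221411}{40 \left(-21987561622\right)} = \frac{2221411}{40} \left(- \frac{1}{21987561622}\right) = - \frac{2221411}{879502464880}$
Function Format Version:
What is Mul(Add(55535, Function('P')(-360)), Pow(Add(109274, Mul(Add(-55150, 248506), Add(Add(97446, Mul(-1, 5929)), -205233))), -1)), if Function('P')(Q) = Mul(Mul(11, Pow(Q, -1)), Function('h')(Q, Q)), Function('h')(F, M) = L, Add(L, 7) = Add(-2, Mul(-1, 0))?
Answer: Rational(-2221411, 879502464880) ≈ -2.5258e-6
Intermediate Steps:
L = -9 (L = Add(-7, Add(-2, Mul(-1, 0))) = Add(-7, Add(-2, 0)) = Add(-7, -2) = -9)
Function('h')(F, M) = -9
Function('P')(Q) = Mul(-99, Pow(Q, -1)) (Function('P')(Q) = Mul(Mul(11, Pow(Q, -1)), -9) = Mul(-99, Pow(Q, -1)))
Mul(Add(55535, Function('P')(-360)), Pow(Add(109274, Mul(Add(-55150, 248506), Add(Add(97446, Mul(-1, 5929)), -205233))), -1)) = Mul(Add(55535, Mul(-99, Pow(-360, -1))), Pow(Add(109274, Mul(Add(-55150, 248506), Add(Add(97446, Mul(-1, 5929)), -205233))), -1)) = Mul(Add(55535, Mul(-99, Rational(-1, 360))), Pow(Add(109274, Mul(193356, Add(Add(97446, -5929), -205233))), -1)) = Mul(Add(55535, Rational(11, 40)), Pow(Add(109274, Mul(193356, Add(91517, -205233))), -1)) = Mul(Rational(2221411, 40), Pow(Add(109274, Mul(193356, -113716)), -1)) = Mul(Rational(2221411, 40), Pow(Add(109274, -21987670896), -1)) = Mul(Rational(2221411, 40), Pow(-21987561622, -1)) = Mul(Rational(2221411, 40), Rational(-1, 21987561622)) = Rational(-2221411, 879502464880)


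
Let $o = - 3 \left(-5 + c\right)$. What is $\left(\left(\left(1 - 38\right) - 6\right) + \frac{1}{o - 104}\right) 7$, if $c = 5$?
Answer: $- \frac{31311}{104} \approx -301.07$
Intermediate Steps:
$o = 0$ ($o = - 3 \left(-5 + 5\right) = \left(-3\right) 0 = 0$)
$\left(\left(\left(1 - 38\right) - 6\right) + \frac{1}{o - 104}\right) 7 = \left(\left(\left(1 - 38\right) - 6\right) + \frac{1}{0 - 104}\right) 7 = \left(\left(-37 - 6\right) + \frac{1}{-104}\right) 7 = \left(-43 - \frac{1}{104}\right) 7 = \left(- \frac{4473}{104}\right) 7 = - \frac{31311}{104}$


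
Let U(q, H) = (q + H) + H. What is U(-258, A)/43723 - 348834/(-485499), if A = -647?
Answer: 4832858178/7075824259 ≈ 0.68301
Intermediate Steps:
U(q, H) = q + 2*H (U(q, H) = (H + q) + H = q + 2*H)
U(-258, A)/43723 - 348834/(-485499) = (-258 + 2*(-647))/43723 - 348834/(-485499) = (-258 - 1294)*(1/43723) - 348834*(-1/485499) = -1552*1/43723 + 116278/161833 = -1552/43723 + 116278/161833 = 4832858178/7075824259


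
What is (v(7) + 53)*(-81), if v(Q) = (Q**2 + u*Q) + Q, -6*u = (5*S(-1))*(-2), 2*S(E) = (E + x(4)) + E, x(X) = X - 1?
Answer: -18603/2 ≈ -9301.5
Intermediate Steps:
x(X) = -1 + X
S(E) = 3/2 + E (S(E) = ((E + (-1 + 4)) + E)/2 = ((E + 3) + E)/2 = ((3 + E) + E)/2 = (3 + 2*E)/2 = 3/2 + E)
u = 5/6 (u = -5*(3/2 - 1)*(-2)/6 = -5*(1/2)*(-2)/6 = -5*(-2)/12 = -1/6*(-5) = 5/6 ≈ 0.83333)
v(Q) = Q**2 + 11*Q/6 (v(Q) = (Q**2 + 5*Q/6) + Q = Q**2 + 11*Q/6)
(v(7) + 53)*(-81) = ((1/6)*7*(11 + 6*7) + 53)*(-81) = ((1/6)*7*(11 + 42) + 53)*(-81) = ((1/6)*7*53 + 53)*(-81) = (371/6 + 53)*(-81) = (689/6)*(-81) = -18603/2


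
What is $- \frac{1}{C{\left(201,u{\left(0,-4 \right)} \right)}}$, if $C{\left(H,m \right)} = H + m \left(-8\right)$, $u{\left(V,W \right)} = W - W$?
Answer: $- \frac{1}{201} \approx -0.0049751$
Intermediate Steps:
$u{\left(V,W \right)} = 0$
$C{\left(H,m \right)} = H - 8 m$
$- \frac{1}{C{\left(201,u{\left(0,-4 \right)} \right)}} = - \frac{1}{201 - 0} = - \frac{1}{201 + 0} = - \frac{1}{201}$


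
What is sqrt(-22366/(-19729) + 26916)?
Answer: sqrt(10477048556770)/19729 ≈ 164.06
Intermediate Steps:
sqrt(-22366/(-19729) + 26916) = sqrt(-22366*(-1/19729) + 26916) = sqrt(22366/19729 + 26916) = sqrt(531048130/19729) = sqrt(10477048556770)/19729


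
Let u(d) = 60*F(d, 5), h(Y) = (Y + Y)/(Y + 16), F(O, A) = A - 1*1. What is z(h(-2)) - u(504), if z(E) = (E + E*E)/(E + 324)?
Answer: -1903445/7931 ≈ -240.00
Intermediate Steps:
F(O, A) = -1 + A (F(O, A) = A - 1 = -1 + A)
h(Y) = 2*Y/(16 + Y) (h(Y) = (2*Y)/(16 + Y) = 2*Y/(16 + Y))
z(E) = (E + E²)/(324 + E)
u(d) = 240 (u(d) = 60*(-1 + 5) = 60*4 = 240)
z(h(-2)) - u(504) = (2*(-2)/(16 - 2))*(1 + 2*(-2)/(16 - 2))/(324 + 2*(-2)/(16 - 2)) - 1*240 = (2*(-2)/14)*(1 + 2*(-2)/14)/(324 + 2*(-2)/14) - 240 = (2*(-2)*(1/14))*(1 + 2*(-2)*(1/14))/(324 + 2*(-2)*(1/14)) - 240 = -2*(1 - 2/7)/(7*(324 - 2/7)) - 240 = -2/7*5/7/2266/7 - 240 = -2/7*7/2266*5/7 - 240 = -5/7931 - 240 = -1903445/7931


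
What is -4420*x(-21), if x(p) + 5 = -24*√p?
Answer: 22100 + 106080*I*√21 ≈ 22100.0 + 4.8612e+5*I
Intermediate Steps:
x(p) = -5 - 24*√p
-4420*x(-21) = -4420*(-5 - 24*I*√21) = 22100 + 106080*I*√21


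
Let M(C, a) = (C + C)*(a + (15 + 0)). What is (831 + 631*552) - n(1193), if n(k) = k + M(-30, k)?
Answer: 420430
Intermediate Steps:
M(C, a) = 2*C*(15 + a) (M(C, a) = (2*C)*(a + 15) = (2*C)*(15 + a) = 2*C*(15 + a))
n(k) = -900 - 59*k (n(k) = k + 2*(-30)*(15 + k) = k + (-900 - 60*k) = -900 - 59*k)
(831 + 631*552) - n(1193) = (831 + 631*552) - (-900 - 59*1193) = (831 + 348312) - (-900 - 70387) = 349143 - 1*(-71287) = 349143 + 71287 = 420430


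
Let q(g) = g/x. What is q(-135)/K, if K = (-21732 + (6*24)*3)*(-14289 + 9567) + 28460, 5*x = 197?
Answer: -135/3963918164 ≈ -3.4057e-8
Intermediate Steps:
x = 197/5 (x = (⅕)*197 = 197/5 ≈ 39.400)
K = 100607060 (K = (-21732 + 144*3)*(-4722) + 28460 = (-21732 + 432)*(-4722) + 28460 = -21300*(-4722) + 28460 = 100578600 + 28460 = 100607060)
q(g) = 5*g/197 (q(g) = g/(197/5) = g*(5/197) = 5*g/197)
q(-135)/K = ((5/197)*(-135))/100607060 = -675/197*1/100607060 = -135/3963918164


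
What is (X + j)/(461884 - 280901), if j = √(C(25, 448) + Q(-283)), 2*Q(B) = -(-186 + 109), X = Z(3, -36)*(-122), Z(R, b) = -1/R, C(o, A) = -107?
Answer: 122/542949 + I*√274/361966 ≈ 0.0002247 + 4.5731e-5*I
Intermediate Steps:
X = 122/3 (X = -1/3*(-122) = -1*⅓*(-122) = -⅓*(-122) = 122/3 ≈ 40.667)
Q(B) = 77/2 (Q(B) = (-(-186 + 109))/2 = (-1*(-77))/2 = (½)*77 = 77/2)
j = I*√274/2 (j = √(-107 + 77/2) = √(-137/2) = I*√274/2 ≈ 8.2765*I)
(X + j)/(461884 - 280901) = (122/3 + I*√274/2)/(461884 - 280901) = (122/3 + I*√274/2)/180983 = (122/3 + I*√274/2)*(1/180983) = 122/542949 + I*√274/361966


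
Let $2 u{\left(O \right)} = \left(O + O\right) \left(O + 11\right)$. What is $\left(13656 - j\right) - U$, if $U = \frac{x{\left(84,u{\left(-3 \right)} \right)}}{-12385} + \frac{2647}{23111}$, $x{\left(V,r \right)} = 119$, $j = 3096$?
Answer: $\frac{3022555968714}{286229735} \approx 10560.0$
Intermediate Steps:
$u{\left(O \right)} = O \left(11 + O\right)$ ($u{\left(O \right)} = \frac{\left(O + O\right) \left(O + 11\right)}{2} = \frac{2 O \left(11 + O\right)}{2} = O \left(11 + O\right)$)
$U = \frac{30032886}{286229735}$ ($U = \frac{119}{-12385} + \frac{2647}{23111} = 119 \left(- \frac{1}{12385}\right) + 2647 \cdot \frac{1}{23111} = - \frac{119}{12385} + \frac{2647}{23111} = \frac{30032886}{286229735} \approx 0.10493$)
$\left(13656 - j\right) - U = \left(13656 - 3096\right) - \frac{30032886}{286229735} = 10560 - \frac{30032886}{286229735} = \frac{3022555968714}{286229735}$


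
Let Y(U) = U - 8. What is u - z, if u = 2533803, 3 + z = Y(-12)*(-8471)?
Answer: 2364386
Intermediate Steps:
Y(U) = -8 + U
z = 169417 (z = -3 + (-8 - 12)*(-8471) = -3 - 20*(-8471) = -3 + 169420 = 169417)
u - z = 2533803 - 1*169417 = 2533803 - 169417 = 2364386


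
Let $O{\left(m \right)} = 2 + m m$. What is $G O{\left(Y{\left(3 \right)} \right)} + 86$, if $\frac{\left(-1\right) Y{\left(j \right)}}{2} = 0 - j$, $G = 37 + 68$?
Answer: $4076$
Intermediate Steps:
$G = 105$
$Y{\left(j \right)} = 2 j$ ($Y{\left(j \right)} = - 2 \left(0 - j\right) = - 2 \left(- j\right) = 2 j$)
$O{\left(m \right)} = 2 + m^{2}$
$G O{\left(Y{\left(3 \right)} \right)} + 86 = 105 \left(2 + \left(2 \cdot 3\right)^{2}\right) + 86 = 105 \left(2 + 6^{2}\right) + 86 = 105 \left(2 + 36\right) + 86 = 105 \cdot 38 + 86 = 3990 + 86 = 4076$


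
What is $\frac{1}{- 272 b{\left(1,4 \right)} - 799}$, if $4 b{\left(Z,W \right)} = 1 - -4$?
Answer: $- \frac{1}{1139} \approx -0.00087796$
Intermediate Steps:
$b{\left(Z,W \right)} = \frac{5}{4}$ ($b{\left(Z,W \right)} = \frac{1 - -4}{4} = \frac{1 + 4}{4} = \frac{1}{4} \cdot 5 = \frac{5}{4}$)
$\frac{1}{- 272 b{\left(1,4 \right)} - 799} = \frac{1}{\left(-272\right) \frac{5}{4} - 799} = \frac{1}{-340 - 799} = \frac{1}{-1139} = - \frac{1}{1139}$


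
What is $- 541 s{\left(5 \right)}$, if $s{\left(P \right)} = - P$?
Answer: $2705$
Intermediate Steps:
$- 541 s{\left(5 \right)} = - 541 \left(\left(-1\right) 5\right) = \left(-541\right) \left(-5\right) = 2705$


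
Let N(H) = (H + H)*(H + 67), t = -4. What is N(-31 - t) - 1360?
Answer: -3520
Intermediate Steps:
N(H) = 2*H*(67 + H) (N(H) = (2*H)*(67 + H) = 2*H*(67 + H))
N(-31 - t) - 1360 = 2*(-31 - 1*(-4))*(67 + (-31 - 1*(-4))) - 1360 = 2*(-31 + 4)*(67 + (-31 + 4)) - 1360 = 2*(-27)*(67 - 27) - 1360 = 2*(-27)*40 - 1360 = -2160 - 1360 = -3520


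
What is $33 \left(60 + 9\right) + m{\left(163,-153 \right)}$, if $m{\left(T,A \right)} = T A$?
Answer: $-22662$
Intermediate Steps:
$m{\left(T,A \right)} = A T$
$33 \left(60 + 9\right) + m{\left(163,-153 \right)} = 33 \left(60 + 9\right) - 24939 = 33 \cdot 69 - 24939 = 2277 - 24939 = -22662$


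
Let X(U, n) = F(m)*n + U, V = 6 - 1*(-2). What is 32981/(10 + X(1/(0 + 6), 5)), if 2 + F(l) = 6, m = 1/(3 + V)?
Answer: 197886/181 ≈ 1093.3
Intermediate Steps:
V = 8 (V = 6 + 2 = 8)
m = 1/11 (m = 1/(3 + 8) = 1/11 ≈ 0.090909)
F(l) = 4 (F(l) = -2 + 6 = 4)
X(U, n) = U + 4*n (X(U, n) = 4*n + U = U + 4*n)
32981/(10 + X(1/(0 + 6), 5)) = 32981/(10 + (1/(0 + 6) + 4*5)) = 32981/(10 + (1/6 + 20)) = 32981/(10 + (⅙ + 20)) = 32981/(10 + 121/6) = 32981/(181/6) = (6/181)*32981 = 197886/181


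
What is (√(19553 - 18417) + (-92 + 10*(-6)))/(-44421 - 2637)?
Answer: 76/23529 - 2*√71/23529 ≈ 0.0025138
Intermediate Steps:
(√(19553 - 18417) + (-92 + 10*(-6)))/(-44421 - 2637) = (√1136 + (-92 - 60))/(-47058) = (4*√71 - 152)*(-1/47058) = (-152 + 4*√71)*(-1/47058) = 76/23529 - 2*√71/23529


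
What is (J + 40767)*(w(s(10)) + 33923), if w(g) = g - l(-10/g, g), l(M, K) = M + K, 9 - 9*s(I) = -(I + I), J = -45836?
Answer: -4987171133/29 ≈ -1.7197e+8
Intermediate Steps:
s(I) = 1 + 2*I/9 (s(I) = 1 - (-1)*(I + I)/9 = 1 - (-1)*2*I/9 = 1 - (-2)*I/9 = 1 + 2*I/9)
l(M, K) = K + M
w(g) = 10/g (w(g) = g - (g - 10/g) = g + (-g + 10/g) = 10/g)
(J + 40767)*(w(s(10)) + 33923) = (-45836 + 40767)*(10/(1 + (2/9)*10) + 33923) = -5069*(10/(1 + 20/9) + 33923) = -5069*(10/(29/9) + 33923) = -5069*(10*(9/29) + 33923) = -5069*(90/29 + 33923) = -5069*983857/29 = -4987171133/29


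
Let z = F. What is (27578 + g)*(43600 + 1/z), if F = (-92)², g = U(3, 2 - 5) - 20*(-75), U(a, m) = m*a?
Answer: 10727344726669/8464 ≈ 1.2674e+9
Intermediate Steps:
U(a, m) = a*m
g = 1491 (g = 3*(2 - 5) - 20*(-75) = 3*(-3) + 1500 = -9 + 1500 = 1491)
F = 8464
z = 8464
(27578 + g)*(43600 + 1/z) = (27578 + 1491)*(43600 + 1/8464) = 29069*(43600 + 1/8464) = 29069*(369030401/8464) = 10727344726669/8464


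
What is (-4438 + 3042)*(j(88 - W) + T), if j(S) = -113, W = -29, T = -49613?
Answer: 69417496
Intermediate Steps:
(-4438 + 3042)*(j(88 - W) + T) = (-4438 + 3042)*(-113 - 49613) = -1396*(-49726) = 69417496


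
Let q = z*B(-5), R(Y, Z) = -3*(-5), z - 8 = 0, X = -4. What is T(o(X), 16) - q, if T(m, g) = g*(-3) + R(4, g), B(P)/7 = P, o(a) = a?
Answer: 247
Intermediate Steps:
z = 8 (z = 8 + 0 = 8)
B(P) = 7*P
R(Y, Z) = 15
q = -280 (q = 8*(7*(-5)) = 8*(-35) = -280)
T(m, g) = 15 - 3*g (T(m, g) = g*(-3) + 15 = -3*g + 15 = 15 - 3*g)
T(o(X), 16) - q = (15 - 3*16) - 1*(-280) = (15 - 48) + 280 = -33 + 280 = 247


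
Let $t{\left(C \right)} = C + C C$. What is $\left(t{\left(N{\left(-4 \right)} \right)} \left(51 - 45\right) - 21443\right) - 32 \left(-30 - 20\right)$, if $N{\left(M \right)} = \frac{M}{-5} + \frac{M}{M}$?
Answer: $- \frac{495319}{25} \approx -19813.0$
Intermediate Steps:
$N{\left(M \right)} = 1 - \frac{M}{5}$ ($N{\left(M \right)} = M \left(- \frac{1}{5}\right) + 1 = - \frac{M}{5} + 1 = 1 - \frac{M}{5}$)
$t{\left(C \right)} = C + C^{2}$
$\left(t{\left(N{\left(-4 \right)} \right)} \left(51 - 45\right) - 21443\right) - 32 \left(-30 - 20\right) = \left(\left(1 - - \frac{4}{5}\right) \left(1 + \left(1 - - \frac{4}{5}\right)\right) \left(51 - 45\right) - 21443\right) - 32 \left(-30 - 20\right) = \left(\left(1 + \frac{4}{5}\right) \left(1 + \left(1 + \frac{4}{5}\right)\right) 6 - 21443\right) - -1600 = \left(\frac{9 \left(1 + \frac{9}{5}\right)}{5} \cdot 6 - 21443\right) + 1600 = \left(\frac{9}{5} \cdot \frac{14}{5} \cdot 6 - 21443\right) + 1600 = \left(\frac{126}{25} \cdot 6 - 21443\right) + 1600 = \left(\frac{756}{25} - 21443\right) + 1600 = - \frac{535319}{25} + 1600 = - \frac{495319}{25}$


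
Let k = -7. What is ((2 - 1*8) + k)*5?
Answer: -65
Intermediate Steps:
((2 - 1*8) + k)*5 = ((2 - 1*8) - 7)*5 = ((2 - 8) - 7)*5 = (-6 - 7)*5 = -13*5 = -65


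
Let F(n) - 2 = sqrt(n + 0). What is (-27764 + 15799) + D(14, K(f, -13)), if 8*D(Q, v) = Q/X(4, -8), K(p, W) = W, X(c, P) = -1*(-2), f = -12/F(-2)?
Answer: -95713/8 ≈ -11964.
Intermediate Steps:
F(n) = 2 + sqrt(n) (F(n) = 2 + sqrt(n + 0) = 2 + sqrt(n))
f = -12/(2 + I*sqrt(2)) (f = -12/(2 + sqrt(-2)) = -12/(2 + I*sqrt(2)) ≈ -4.0 + 2.8284*I)
X(c, P) = 2
D(Q, v) = Q/16 (D(Q, v) = (Q/2)/8 = Q/16)
(-27764 + 15799) + D(14, K(f, -13)) = (-27764 + 15799) + (1/16)*14 = -11965 + 7/8 = -95713/8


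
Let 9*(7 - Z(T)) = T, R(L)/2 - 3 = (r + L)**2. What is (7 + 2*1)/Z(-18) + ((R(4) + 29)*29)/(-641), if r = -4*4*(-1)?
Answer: -23574/641 ≈ -36.777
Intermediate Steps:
r = 16 (r = -16*(-1) = 16)
R(L) = 6 + 2*(16 + L)**2
Z(T) = 7 - T/9
(7 + 2*1)/Z(-18) + ((R(4) + 29)*29)/(-641) = (7 + 2*1)/(7 - 1/9*(-18)) + (((6 + 2*(16 + 4)**2) + 29)*29)/(-641) = (7 + 2)/(7 + 2) + (((6 + 2*20**2) + 29)*29)*(-1/641) = 9/9 + (((6 + 2*400) + 29)*29)*(-1/641) = 9*(1/9) + (((6 + 800) + 29)*29)*(-1/641) = 1 + ((806 + 29)*29)*(-1/641) = 1 + (835*29)*(-1/641) = 1 + 24215*(-1/641) = 1 - 24215/641 = -23574/641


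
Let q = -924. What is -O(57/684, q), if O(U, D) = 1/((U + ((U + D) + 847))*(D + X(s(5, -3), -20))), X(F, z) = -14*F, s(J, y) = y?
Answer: -1/67767 ≈ -1.4756e-5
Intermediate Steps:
O(U, D) = 1/((42 + D)*(847 + D + 2*U)) (O(U, D) = 1/((U + ((U + D) + 847))*(D - 14*(-3))) = 1/((U + ((D + U) + 847))*(D + 42)) = 1/((U + (847 + D + U))*(42 + D)) = 1/((847 + D + 2*U)*(42 + D)) = 1/((42 + D)*(847 + D + 2*U)))
-O(57/684, q) = -1/(35574 + (-924)**2 + 84*(57/684) + 889*(-924) + 2*(-924)*(57/684)) = -1/(35574 + 853776 + 84*(57*(1/684)) - 821436 + 2*(-924)*(57*(1/684))) = -1/(35574 + 853776 + 84*(1/12) - 821436 + 2*(-924)*(1/12)) = -1/(35574 + 853776 + 7 - 821436 - 154) = -1/67767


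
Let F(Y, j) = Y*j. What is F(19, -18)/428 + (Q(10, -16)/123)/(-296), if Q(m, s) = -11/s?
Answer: -49807321/62330496 ≈ -0.79908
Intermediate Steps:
F(19, -18)/428 + (Q(10, -16)/123)/(-296) = (19*(-18))/428 + (-11/(-16)/123)/(-296) = -342*1/428 + (-11*(-1/16)*(1/123))*(-1/296) = -171/214 + ((11/16)*(1/123))*(-1/296) = -171/214 + (11/1968)*(-1/296) = -171/214 - 11/582528 = -49807321/62330496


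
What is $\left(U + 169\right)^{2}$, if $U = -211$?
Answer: $1764$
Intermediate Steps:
$\left(U + 169\right)^{2} = \left(-211 + 169\right)^{2} = \left(-42\right)^{2} = 1764$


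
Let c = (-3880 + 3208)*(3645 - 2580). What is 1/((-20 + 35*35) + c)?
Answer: -1/714475 ≈ -1.3996e-6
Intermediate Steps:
c = -715680 (c = -672*1065 = -715680)
1/((-20 + 35*35) + c) = 1/((-20 + 35*35) - 715680) = 1/((-20 + 1225) - 715680) = 1/(1205 - 715680) = 1/(-714475) = -1/714475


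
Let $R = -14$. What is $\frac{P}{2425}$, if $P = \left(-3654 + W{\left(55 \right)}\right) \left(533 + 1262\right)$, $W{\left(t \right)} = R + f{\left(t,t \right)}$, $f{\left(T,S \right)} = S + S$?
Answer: $- \frac{1277322}{485} \approx -2633.7$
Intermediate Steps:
$f{\left(T,S \right)} = 2 S$
$W{\left(t \right)} = -14 + 2 t$
$P = -6386610$ ($P = \left(-3654 + \left(-14 + 2 \cdot 55\right)\right) \left(533 + 1262\right) = \left(-3654 + \left(-14 + 110\right)\right) 1795 = \left(-3654 + 96\right) 1795 = \left(-3558\right) 1795 = -6386610$)
$\frac{P}{2425} = - \frac{6386610}{2425} = \left(-6386610\right) \frac{1}{2425} = - \frac{1277322}{485}$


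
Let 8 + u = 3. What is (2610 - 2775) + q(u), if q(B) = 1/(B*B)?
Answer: -4124/25 ≈ -164.96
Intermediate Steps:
u = -5 (u = -8 + 3 = -5)
q(B) = B⁻²
(2610 - 2775) + q(u) = (2610 - 2775) + (-5)⁻² = -165 + 1/25 = -4124/25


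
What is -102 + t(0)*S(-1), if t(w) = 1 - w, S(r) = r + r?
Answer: -104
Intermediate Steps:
S(r) = 2*r
-102 + t(0)*S(-1) = -102 + (1 - 1*0)*(2*(-1)) = -102 + (1 + 0)*(-2) = -102 + 1*(-2) = -102 - 2 = -104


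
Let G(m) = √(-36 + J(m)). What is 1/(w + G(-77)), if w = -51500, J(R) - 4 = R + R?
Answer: -25750/1326125093 - I*√186/2652250186 ≈ -1.9417e-5 - 5.1421e-9*I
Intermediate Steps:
J(R) = 4 + 2*R (J(R) = 4 + (R + R) = 4 + 2*R)
G(m) = √(-32 + 2*m) (G(m) = √(-36 + (4 + 2*m)) = √(-32 + 2*m))
1/(w + G(-77)) = 1/(-51500 + √(-32 + 2*(-77))) = 1/(-51500 + √(-32 - 154)) = 1/(-51500 + √(-186)) = 1/(-51500 + I*√186)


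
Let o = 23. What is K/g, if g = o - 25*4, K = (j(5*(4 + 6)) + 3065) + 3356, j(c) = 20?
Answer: -6441/77 ≈ -83.649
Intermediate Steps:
K = 6441 (K = (20 + 3065) + 3356 = 3085 + 3356 = 6441)
g = -77 (g = 23 - 25*4 = 23 - 100 = -77)
K/g = 6441/(-77) = 6441*(-1/77) = -6441/77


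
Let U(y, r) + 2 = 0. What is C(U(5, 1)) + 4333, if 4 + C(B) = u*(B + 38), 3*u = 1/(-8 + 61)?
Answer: 229449/53 ≈ 4329.2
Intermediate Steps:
u = 1/159 (u = 1/(3*(-8 + 61)) = (1/3)/53 = (1/3)*(1/53) = 1/159 ≈ 0.0062893)
U(y, r) = -2 (U(y, r) = -2 + 0 = -2)
C(B) = -598/159 + B/159 (C(B) = -4 + (B + 38)/159 = -4 + (38 + B)/159 = -4 + (38/159 + B/159) = -598/159 + B/159)
C(U(5, 1)) + 4333 = (-598/159 + (1/159)*(-2)) + 4333 = (-598/159 - 2/159) + 4333 = -200/53 + 4333 = 229449/53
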